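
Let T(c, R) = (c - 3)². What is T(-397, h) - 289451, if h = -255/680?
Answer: -129451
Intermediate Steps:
h = -3/8 (h = -255*1/680 = -3/8 ≈ -0.37500)
T(c, R) = (-3 + c)²
T(-397, h) - 289451 = (-3 - 397)² - 289451 = (-400)² - 289451 = 160000 - 289451 = -129451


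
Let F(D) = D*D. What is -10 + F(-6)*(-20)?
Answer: -730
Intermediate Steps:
F(D) = D²
-10 + F(-6)*(-20) = -10 + (-6)²*(-20) = -10 + 36*(-20) = -10 - 720 = -730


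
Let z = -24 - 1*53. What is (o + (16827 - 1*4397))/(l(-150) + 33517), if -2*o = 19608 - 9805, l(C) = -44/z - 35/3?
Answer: 316197/1407248 ≈ 0.22469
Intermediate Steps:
z = -77 (z = -24 - 53 = -77)
l(C) = -233/21 (l(C) = -44/(-77) - 35/3 = -44*(-1/77) - 35*1/3 = 4/7 - 35/3 = -233/21)
o = -9803/2 (o = -(19608 - 9805)/2 = -1/2*9803 = -9803/2 ≈ -4901.5)
(o + (16827 - 1*4397))/(l(-150) + 33517) = (-9803/2 + (16827 - 1*4397))/(-233/21 + 33517) = (-9803/2 + (16827 - 4397))/(703624/21) = (-9803/2 + 12430)*(21/703624) = (15057/2)*(21/703624) = 316197/1407248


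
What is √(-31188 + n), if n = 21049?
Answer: I*√10139 ≈ 100.69*I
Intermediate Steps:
√(-31188 + n) = √(-31188 + 21049) = √(-10139) = I*√10139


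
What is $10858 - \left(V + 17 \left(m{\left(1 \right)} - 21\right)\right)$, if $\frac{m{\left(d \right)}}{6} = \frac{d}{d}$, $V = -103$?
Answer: $11216$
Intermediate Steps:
$m{\left(d \right)} = 6$ ($m{\left(d \right)} = 6 \frac{d}{d} = 6 \cdot 1 = 6$)
$10858 - \left(V + 17 \left(m{\left(1 \right)} - 21\right)\right) = 10858 - \left(-103 + 17 \left(6 - 21\right)\right) = 10858 - \left(-103 + 17 \left(-15\right)\right) = 10858 - \left(-103 - 255\right) = 10858 - -358 = 10858 + 358 = 11216$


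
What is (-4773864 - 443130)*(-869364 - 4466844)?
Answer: 27838965118752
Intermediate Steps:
(-4773864 - 443130)*(-869364 - 4466844) = -5216994*(-5336208) = 27838965118752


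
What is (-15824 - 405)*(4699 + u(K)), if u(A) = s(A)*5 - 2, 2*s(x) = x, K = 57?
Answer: -157080491/2 ≈ -7.8540e+7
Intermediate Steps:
s(x) = x/2
u(A) = -2 + 5*A/2 (u(A) = (A/2)*5 - 2 = 5*A/2 - 2 = -2 + 5*A/2)
(-15824 - 405)*(4699 + u(K)) = (-15824 - 405)*(4699 + (-2 + (5/2)*57)) = -16229*(4699 + (-2 + 285/2)) = -16229*(4699 + 281/2) = -16229*9679/2 = -157080491/2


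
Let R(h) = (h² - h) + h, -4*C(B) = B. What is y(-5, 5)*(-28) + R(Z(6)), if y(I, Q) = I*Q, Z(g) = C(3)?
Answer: 11209/16 ≈ 700.56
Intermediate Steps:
C(B) = -B/4
Z(g) = -¾ (Z(g) = -¼*3 = -¾)
R(h) = h²
y(-5, 5)*(-28) + R(Z(6)) = -5*5*(-28) + (-¾)² = -25*(-28) + 9/16 = 700 + 9/16 = 11209/16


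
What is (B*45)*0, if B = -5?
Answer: 0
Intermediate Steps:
(B*45)*0 = -5*45*0 = -225*0 = 0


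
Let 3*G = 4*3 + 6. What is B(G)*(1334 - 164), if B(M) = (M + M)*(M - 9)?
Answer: -42120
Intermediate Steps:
G = 6 (G = (4*3 + 6)/3 = (12 + 6)/3 = (1/3)*18 = 6)
B(M) = 2*M*(-9 + M) (B(M) = (2*M)*(-9 + M) = 2*M*(-9 + M))
B(G)*(1334 - 164) = (2*6*(-9 + 6))*(1334 - 164) = (2*6*(-3))*1170 = -36*1170 = -42120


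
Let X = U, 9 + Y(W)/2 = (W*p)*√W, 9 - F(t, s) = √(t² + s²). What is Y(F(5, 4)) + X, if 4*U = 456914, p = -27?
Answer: 228421/2 - 54*(9 - √41)^(3/2) ≈ 1.1398e+5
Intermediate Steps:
F(t, s) = 9 - √(s² + t²) (F(t, s) = 9 - √(t² + s²) = 9 - √(s² + t²))
U = 228457/2 (U = (¼)*456914 = 228457/2 ≈ 1.1423e+5)
Y(W) = -18 - 54*W^(3/2) (Y(W) = -18 + 2*((W*(-27))*√W) = -18 + 2*((-27*W)*√W) = -18 + 2*(-27*W^(3/2)) = -18 - 54*W^(3/2))
X = 228457/2 ≈ 1.1423e+5
Y(F(5, 4)) + X = (-18 - 54*(9 - √(4² + 5²))^(3/2)) + 228457/2 = (-18 - 54*(9 - √(16 + 25))^(3/2)) + 228457/2 = (-18 - 54*(9 - √41)^(3/2)) + 228457/2 = 228421/2 - 54*(9 - √41)^(3/2)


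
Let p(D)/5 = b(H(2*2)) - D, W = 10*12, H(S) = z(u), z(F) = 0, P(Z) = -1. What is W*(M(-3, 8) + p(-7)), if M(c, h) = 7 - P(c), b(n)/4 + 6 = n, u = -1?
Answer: -9240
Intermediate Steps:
H(S) = 0
W = 120
b(n) = -24 + 4*n
M(c, h) = 8 (M(c, h) = 7 - 1*(-1) = 7 + 1 = 8)
p(D) = -120 - 5*D (p(D) = 5*((-24 + 4*0) - D) = 5*((-24 + 0) - D) = 5*(-24 - D) = -120 - 5*D)
W*(M(-3, 8) + p(-7)) = 120*(8 + (-120 - 5*(-7))) = 120*(8 + (-120 + 35)) = 120*(8 - 85) = 120*(-77) = -9240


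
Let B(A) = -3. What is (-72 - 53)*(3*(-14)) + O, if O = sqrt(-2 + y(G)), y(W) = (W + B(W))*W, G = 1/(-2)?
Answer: 5250 + I/2 ≈ 5250.0 + 0.5*I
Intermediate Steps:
G = -1/2 ≈ -0.50000
y(W) = W*(-3 + W) (y(W) = (W - 3)*W = (-3 + W)*W = W*(-3 + W))
O = I/2 (O = sqrt(-2 - (-3 - 1/2)/2) = sqrt(-2 - 1/2*(-7/2)) = sqrt(-2 + 7/4) = sqrt(-1/4) = I/2 ≈ 0.5*I)
(-72 - 53)*(3*(-14)) + O = (-72 - 53)*(3*(-14)) + I/2 = -125*(-42) + I/2 = 5250 + I/2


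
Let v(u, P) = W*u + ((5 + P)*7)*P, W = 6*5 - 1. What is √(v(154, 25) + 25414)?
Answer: √35130 ≈ 187.43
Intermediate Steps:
W = 29 (W = 30 - 1 = 29)
v(u, P) = 29*u + P*(35 + 7*P) (v(u, P) = 29*u + ((5 + P)*7)*P = 29*u + (35 + 7*P)*P = 29*u + P*(35 + 7*P))
√(v(154, 25) + 25414) = √((7*25² + 29*154 + 35*25) + 25414) = √((7*625 + 4466 + 875) + 25414) = √((4375 + 4466 + 875) + 25414) = √(9716 + 25414) = √35130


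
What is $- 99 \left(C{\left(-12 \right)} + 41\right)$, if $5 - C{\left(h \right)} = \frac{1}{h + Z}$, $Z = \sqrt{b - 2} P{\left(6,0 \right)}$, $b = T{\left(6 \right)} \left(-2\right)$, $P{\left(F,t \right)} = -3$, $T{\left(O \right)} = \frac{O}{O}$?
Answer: $- \frac{22803}{5} + \frac{33 i}{10} \approx -4560.6 + 3.3 i$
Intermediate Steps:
$T{\left(O \right)} = 1$
$b = -2$ ($b = 1 \left(-2\right) = -2$)
$Z = - 6 i$ ($Z = \sqrt{-2 - 2} \left(-3\right) = \sqrt{-4} \left(-3\right) = 2 i \left(-3\right) = - 6 i \approx - 6.0 i$)
$C{\left(h \right)} = 5 - \frac{1}{h - 6 i}$
$- 99 \left(C{\left(-12 \right)} + 41\right) = - 99 \left(\frac{-1 - 30 i + 5 \left(-12\right)}{-12 - 6 i} + 41\right) = - 99 \left(\frac{-12 + 6 i}{180} \left(-1 - 30 i - 60\right) + 41\right) = - 99 \left(\frac{-12 + 6 i}{180} \left(-61 - 30 i\right) + 41\right) = - 99 \left(\frac{\left(-61 - 30 i\right) \left(-12 + 6 i\right)}{180} + 41\right) = - 99 \left(41 + \frac{\left(-61 - 30 i\right) \left(-12 + 6 i\right)}{180}\right) = -4059 - \frac{11 \left(-61 - 30 i\right) \left(-12 + 6 i\right)}{20}$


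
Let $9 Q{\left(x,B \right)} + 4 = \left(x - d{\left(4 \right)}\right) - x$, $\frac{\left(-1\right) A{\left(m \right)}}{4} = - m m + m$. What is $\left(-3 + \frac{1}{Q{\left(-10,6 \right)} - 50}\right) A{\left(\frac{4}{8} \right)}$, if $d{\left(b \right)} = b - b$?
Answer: $\frac{1371}{454} \approx 3.0198$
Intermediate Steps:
$d{\left(b \right)} = 0$
$A{\left(m \right)} = - 4 m + 4 m^{2}$ ($A{\left(m \right)} = - 4 \left(- m m + m\right) = - 4 \left(- m^{2} + m\right) = - 4 \left(m - m^{2}\right) = - 4 m + 4 m^{2}$)
$Q{\left(x,B \right)} = - \frac{4}{9}$ ($Q{\left(x,B \right)} = - \frac{4}{9} + \frac{\left(x - 0\right) - x}{9} = - \frac{4}{9} + \frac{\left(x + 0\right) - x}{9} = - \frac{4}{9} + \frac{x - x}{9} = - \frac{4}{9} + \frac{1}{9} \cdot 0 = - \frac{4}{9} + 0 = - \frac{4}{9}$)
$\left(-3 + \frac{1}{Q{\left(-10,6 \right)} - 50}\right) A{\left(\frac{4}{8} \right)} = \left(-3 + \frac{1}{- \frac{4}{9} - 50}\right) 4 \cdot \frac{4}{8} \left(-1 + \frac{4}{8}\right) = \left(-3 + \frac{1}{- \frac{454}{9}}\right) 4 \cdot 4 \cdot \frac{1}{8} \left(-1 + 4 \cdot \frac{1}{8}\right) = \left(-3 - \frac{9}{454}\right) 4 \cdot \frac{1}{2} \left(-1 + \frac{1}{2}\right) = - \frac{1371 \cdot 4 \cdot \frac{1}{2} \left(- \frac{1}{2}\right)}{454} = \left(- \frac{1371}{454}\right) \left(-1\right) = \frac{1371}{454}$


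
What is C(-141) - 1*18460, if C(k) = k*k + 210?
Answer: 1631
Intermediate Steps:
C(k) = 210 + k² (C(k) = k² + 210 = 210 + k²)
C(-141) - 1*18460 = (210 + (-141)²) - 1*18460 = (210 + 19881) - 18460 = 20091 - 18460 = 1631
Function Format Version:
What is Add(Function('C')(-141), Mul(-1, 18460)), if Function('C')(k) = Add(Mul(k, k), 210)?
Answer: 1631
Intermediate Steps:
Function('C')(k) = Add(210, Pow(k, 2)) (Function('C')(k) = Add(Pow(k, 2), 210) = Add(210, Pow(k, 2)))
Add(Function('C')(-141), Mul(-1, 18460)) = Add(Add(210, Pow(-141, 2)), Mul(-1, 18460)) = Add(Add(210, 19881), -18460) = Add(20091, -18460) = 1631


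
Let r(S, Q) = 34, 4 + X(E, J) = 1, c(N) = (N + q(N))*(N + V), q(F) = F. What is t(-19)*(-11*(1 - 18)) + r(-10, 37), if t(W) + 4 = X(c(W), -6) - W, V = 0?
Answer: 2278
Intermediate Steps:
c(N) = 2*N² (c(N) = (N + N)*(N + 0) = (2*N)*N = 2*N²)
X(E, J) = -3 (X(E, J) = -4 + 1 = -3)
t(W) = -7 - W (t(W) = -4 + (-3 - W) = -7 - W)
t(-19)*(-11*(1 - 18)) + r(-10, 37) = (-7 - 1*(-19))*(-11*(1 - 18)) + 34 = (-7 + 19)*(-11*(-17)) + 34 = 12*187 + 34 = 2244 + 34 = 2278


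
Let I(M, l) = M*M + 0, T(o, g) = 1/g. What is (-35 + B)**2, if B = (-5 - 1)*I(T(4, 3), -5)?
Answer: 11449/9 ≈ 1272.1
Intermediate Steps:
T(o, g) = 1/g
I(M, l) = M**2 (I(M, l) = M**2 + 0 = M**2)
B = -2/3 (B = (-5 - 1)*(1/3)**2 = -6*(1/3)**2 = -6*1/9 = -2/3 ≈ -0.66667)
(-35 + B)**2 = (-35 - 2/3)**2 = (-107/3)**2 = 11449/9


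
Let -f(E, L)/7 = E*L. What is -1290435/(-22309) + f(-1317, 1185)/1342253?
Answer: 1975805255190/29944322177 ≈ 65.983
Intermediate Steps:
f(E, L) = -7*E*L
-1290435/(-22309) + f(-1317, 1185)/1342253 = -1290435/(-22309) - 7*(-1317)*1185/1342253 = -1290435*(-1/22309) + 10924515*(1/1342253) = 1290435/22309 + 10924515/1342253 = 1975805255190/29944322177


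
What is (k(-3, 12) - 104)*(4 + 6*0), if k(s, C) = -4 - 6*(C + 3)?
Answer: -792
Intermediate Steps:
k(s, C) = -22 - 6*C (k(s, C) = -4 - 6*(3 + C) = -4 - (18 + 6*C) = -4 + (-18 - 6*C) = -22 - 6*C)
(k(-3, 12) - 104)*(4 + 6*0) = ((-22 - 6*12) - 104)*(4 + 6*0) = ((-22 - 72) - 104)*(4 + 0) = (-94 - 104)*4 = -198*4 = -792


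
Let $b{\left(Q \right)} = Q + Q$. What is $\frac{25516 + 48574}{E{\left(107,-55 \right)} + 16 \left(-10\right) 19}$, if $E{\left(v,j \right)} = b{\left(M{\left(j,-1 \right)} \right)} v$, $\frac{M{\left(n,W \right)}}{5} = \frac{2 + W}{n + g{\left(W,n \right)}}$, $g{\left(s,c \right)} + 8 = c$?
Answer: $- \frac{874262}{35979} \approx -24.299$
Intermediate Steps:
$g{\left(s,c \right)} = -8 + c$
$M{\left(n,W \right)} = \frac{5 \left(2 + W\right)}{-8 + 2 n}$ ($M{\left(n,W \right)} = 5 \frac{2 + W}{n + \left(-8 + n\right)} = 5 \frac{2 + W}{-8 + 2 n} = \frac{5 \left(2 + W\right)}{-8 + 2 n}$)
$b{\left(Q \right)} = 2 Q$
$E{\left(v,j \right)} = \frac{5 v}{-4 + j}$ ($E{\left(v,j \right)} = 2 \frac{5 \left(2 - 1\right)}{2 \left(-4 + j\right)} v = 2 \cdot \frac{5}{2} \frac{1}{-4 + j} 1 v = 2 \frac{5}{2 \left(-4 + j\right)} v = \frac{5}{-4 + j} v = \frac{5 v}{-4 + j}$)
$\frac{25516 + 48574}{E{\left(107,-55 \right)} + 16 \left(-10\right) 19} = \frac{25516 + 48574}{5 \cdot 107 \frac{1}{-4 - 55} + 16 \left(-10\right) 19} = \frac{74090}{5 \cdot 107 \frac{1}{-59} - 3040} = \frac{74090}{5 \cdot 107 \left(- \frac{1}{59}\right) - 3040} = \frac{74090}{- \frac{535}{59} - 3040} = \frac{74090}{- \frac{179895}{59}} = 74090 \left(- \frac{59}{179895}\right) = - \frac{874262}{35979}$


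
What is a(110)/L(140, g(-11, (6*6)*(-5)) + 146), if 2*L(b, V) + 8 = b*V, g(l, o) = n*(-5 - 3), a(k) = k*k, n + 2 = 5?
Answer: 275/194 ≈ 1.4175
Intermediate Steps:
n = 3 (n = -2 + 5 = 3)
a(k) = k**2
g(l, o) = -24 (g(l, o) = 3*(-5 - 3) = 3*(-8) = -24)
L(b, V) = -4 + V*b/2 (L(b, V) = -4 + (b*V)/2 = -4 + (V*b)/2 = -4 + V*b/2)
a(110)/L(140, g(-11, (6*6)*(-5)) + 146) = 110**2/(-4 + (1/2)*(-24 + 146)*140) = 12100/(-4 + (1/2)*122*140) = 12100/(-4 + 8540) = 12100/8536 = 12100*(1/8536) = 275/194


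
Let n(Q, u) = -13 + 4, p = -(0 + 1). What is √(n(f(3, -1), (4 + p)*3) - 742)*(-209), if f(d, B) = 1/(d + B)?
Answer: -209*I*√751 ≈ -5727.5*I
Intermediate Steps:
p = -1 (p = -1*1 = -1)
f(d, B) = 1/(B + d)
n(Q, u) = -9
√(n(f(3, -1), (4 + p)*3) - 742)*(-209) = √(-9 - 742)*(-209) = √(-751)*(-209) = (I*√751)*(-209) = -209*I*√751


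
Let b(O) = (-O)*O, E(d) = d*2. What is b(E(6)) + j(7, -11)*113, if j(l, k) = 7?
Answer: 647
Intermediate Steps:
E(d) = 2*d
b(O) = -O²
b(E(6)) + j(7, -11)*113 = -(2*6)² + 7*113 = -1*12² + 791 = -1*144 + 791 = -144 + 791 = 647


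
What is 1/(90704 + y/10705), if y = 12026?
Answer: 10705/970998346 ≈ 1.1025e-5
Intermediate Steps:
1/(90704 + y/10705) = 1/(90704 + 12026/10705) = 1/(970998346/10705) = 10705/970998346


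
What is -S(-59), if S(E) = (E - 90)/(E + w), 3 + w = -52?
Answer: -149/114 ≈ -1.3070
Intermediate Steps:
w = -55 (w = -3 - 52 = -55)
S(E) = (-90 + E)/(-55 + E) (S(E) = (E - 90)/(E - 55) = (-90 + E)/(-55 + E))
-S(-59) = -(-90 - 59)/(-55 - 59) = -(-149)/(-114) = -(-1)*(-149)/114 = -1*149/114 = -149/114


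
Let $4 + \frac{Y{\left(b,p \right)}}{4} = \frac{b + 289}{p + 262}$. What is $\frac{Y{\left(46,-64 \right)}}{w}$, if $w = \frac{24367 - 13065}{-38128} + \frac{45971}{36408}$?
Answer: $- \frac{3304120054}{345803667} \approx -9.5549$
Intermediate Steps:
$Y{\left(b,p \right)} = -16 + \frac{4 \left(289 + b\right)}{262 + p}$ ($Y{\left(b,p \right)} = -16 + 4 \frac{b + 289}{p + 262} = -16 + 4 \frac{289 + b}{262 + p} = -16 + \frac{4 \left(289 + b\right)}{262 + p}$)
$w = \frac{10478899}{10845033}$ ($w = \left(24367 - 13065\right) \left(- \frac{1}{38128}\right) + 45971 \cdot \frac{1}{36408} = 11302 \left(- \frac{1}{38128}\right) + \frac{45971}{36408} = - \frac{5651}{19064} + \frac{45971}{36408} = \frac{10478899}{10845033} \approx 0.96624$)
$\frac{Y{\left(46,-64 \right)}}{w} = \frac{4 \frac{1}{262 - 64} \left(-759 + 46 - -256\right)}{\frac{10478899}{10845033}} = \frac{4 \left(-759 + 46 + 256\right)}{198} \cdot \frac{10845033}{10478899} = 4 \cdot \frac{1}{198} \left(-457\right) \frac{10845033}{10478899} = \left(- \frac{914}{99}\right) \frac{10845033}{10478899} = - \frac{3304120054}{345803667}$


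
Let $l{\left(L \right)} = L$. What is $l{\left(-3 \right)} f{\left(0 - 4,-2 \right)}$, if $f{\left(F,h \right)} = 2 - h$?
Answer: $-12$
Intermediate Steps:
$l{\left(-3 \right)} f{\left(0 - 4,-2 \right)} = - 3 \left(2 - -2\right) = - 3 \left(2 + 2\right) = \left(-3\right) 4 = -12$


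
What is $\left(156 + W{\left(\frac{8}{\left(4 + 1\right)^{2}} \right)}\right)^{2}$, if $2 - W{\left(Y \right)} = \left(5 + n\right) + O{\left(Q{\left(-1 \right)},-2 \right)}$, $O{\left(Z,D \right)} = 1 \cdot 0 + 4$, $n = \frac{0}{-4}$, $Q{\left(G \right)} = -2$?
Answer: $22201$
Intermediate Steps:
$n = 0$ ($n = 0 \left(- \frac{1}{4}\right) = 0$)
$O{\left(Z,D \right)} = 4$ ($O{\left(Z,D \right)} = 0 + 4 = 4$)
$W{\left(Y \right)} = -7$ ($W{\left(Y \right)} = 2 - \left(\left(5 + 0\right) + 4\right) = 2 - \left(5 + 4\right) = 2 - 9 = -7$)
$\left(156 + W{\left(\frac{8}{\left(4 + 1\right)^{2}} \right)}\right)^{2} = \left(156 - 7\right)^{2} = 149^{2} = 22201$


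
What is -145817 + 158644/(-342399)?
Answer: -49927753627/342399 ≈ -1.4582e+5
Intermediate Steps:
-145817 + 158644/(-342399) = -145817 + 158644*(-1/342399) = -145817 - 158644/342399 = -49927753627/342399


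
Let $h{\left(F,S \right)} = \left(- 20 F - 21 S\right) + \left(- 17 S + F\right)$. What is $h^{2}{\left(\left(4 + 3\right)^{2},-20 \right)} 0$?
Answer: $0$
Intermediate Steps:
$h{\left(F,S \right)} = - 38 S - 19 F$ ($h{\left(F,S \right)} = \left(- 21 S - 20 F\right) + \left(F - 17 S\right) = - 38 S - 19 F$)
$h^{2}{\left(\left(4 + 3\right)^{2},-20 \right)} 0 = \left(\left(-38\right) \left(-20\right) - 19 \left(4 + 3\right)^{2}\right)^{2} \cdot 0 = \left(760 - 19 \cdot 7^{2}\right)^{2} \cdot 0 = \left(760 - 931\right)^{2} \cdot 0 = \left(-171\right)^{2} \cdot 0 = 29241 \cdot 0 = 0$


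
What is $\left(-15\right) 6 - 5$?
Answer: $-95$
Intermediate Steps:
$\left(-15\right) 6 - 5 = -90 - 5 = -95$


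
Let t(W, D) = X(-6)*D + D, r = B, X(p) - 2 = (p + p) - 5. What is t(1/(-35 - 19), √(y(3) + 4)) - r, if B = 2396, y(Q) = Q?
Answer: -2396 - 14*√7 ≈ -2433.0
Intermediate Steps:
X(p) = -3 + 2*p (X(p) = 2 + ((p + p) - 5) = 2 + (2*p - 5) = 2 + (-5 + 2*p) = -3 + 2*p)
r = 2396
t(W, D) = -14*D (t(W, D) = (-3 + 2*(-6))*D + D = (-3 - 12)*D + D = -15*D + D = -14*D)
t(1/(-35 - 19), √(y(3) + 4)) - r = -14*√(3 + 4) - 1*2396 = -14*√7 - 2396 = -2396 - 14*√7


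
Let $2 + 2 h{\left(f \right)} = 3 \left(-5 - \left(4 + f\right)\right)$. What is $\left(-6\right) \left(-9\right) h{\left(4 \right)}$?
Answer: $-1107$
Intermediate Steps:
$h{\left(f \right)} = - \frac{29}{2} - \frac{3 f}{2}$ ($h{\left(f \right)} = -1 + \frac{3 \left(-5 - \left(4 + f\right)\right)}{2} = -1 + \frac{3 \left(-9 - f\right)}{2} = -1 + \frac{-27 - 3 f}{2} = -1 - \left(\frac{27}{2} + \frac{3 f}{2}\right) = - \frac{29}{2} - \frac{3 f}{2}$)
$\left(-6\right) \left(-9\right) h{\left(4 \right)} = \left(-6\right) \left(-9\right) \left(- \frac{29}{2} - 6\right) = 54 \left(- \frac{29}{2} - 6\right) = 54 \left(- \frac{41}{2}\right) = -1107$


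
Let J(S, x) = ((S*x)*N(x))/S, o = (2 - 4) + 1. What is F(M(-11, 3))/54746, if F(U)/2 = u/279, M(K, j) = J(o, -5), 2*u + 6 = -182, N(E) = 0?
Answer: -94/7637067 ≈ -1.2308e-5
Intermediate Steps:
u = -94 (u = -3 + (1/2)*(-182) = -3 - 91 = -94)
o = -1 (o = -2 + 1 = -1)
J(S, x) = 0 (J(S, x) = ((S*x)*0)/S = 0/S = 0)
M(K, j) = 0
F(U) = -188/279 (F(U) = 2*(-94/279) = -188/279)
F(M(-11, 3))/54746 = -188/279/54746 = -188/279*1/54746 = -94/7637067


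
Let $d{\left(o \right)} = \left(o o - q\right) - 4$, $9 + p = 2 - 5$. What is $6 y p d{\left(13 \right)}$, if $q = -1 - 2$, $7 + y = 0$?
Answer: $84672$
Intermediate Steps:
$y = -7$ ($y = -7 + 0 = -7$)
$p = -12$ ($p = -9 + \left(2 - 5\right) = -9 - 3 = -12$)
$q = -3$ ($q = -1 - 2 = -3$)
$d{\left(o \right)} = -1 + o^{2}$ ($d{\left(o \right)} = \left(o o - -3\right) - 4 = \left(o^{2} + 3\right) - 4 = \left(3 + o^{2}\right) - 4 = -1 + o^{2}$)
$6 y p d{\left(13 \right)} = 6 \left(-7\right) \left(-12\right) \left(-1 + 13^{2}\right) = \left(-42\right) \left(-12\right) \left(-1 + 169\right) = 504 \cdot 168 = 84672$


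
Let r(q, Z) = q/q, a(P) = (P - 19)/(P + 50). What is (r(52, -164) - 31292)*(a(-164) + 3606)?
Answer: -4289651899/38 ≈ -1.1289e+8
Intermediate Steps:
a(P) = (-19 + P)/(50 + P)
r(q, Z) = 1
(r(52, -164) - 31292)*(a(-164) + 3606) = (1 - 31292)*((-19 - 164)/(50 - 164) + 3606) = -31291*(-183/(-114) + 3606) = -31291*(-1/114*(-183) + 3606) = -31291*(61/38 + 3606) = -31291*137089/38 = -4289651899/38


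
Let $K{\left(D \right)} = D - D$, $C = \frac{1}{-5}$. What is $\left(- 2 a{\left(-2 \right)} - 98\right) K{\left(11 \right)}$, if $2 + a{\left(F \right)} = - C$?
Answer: $0$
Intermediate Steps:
$C = - \frac{1}{5} \approx -0.2$
$a{\left(F \right)} = - \frac{9}{5}$ ($a{\left(F \right)} = -2 - - \frac{1}{5} = -2 + \frac{1}{5} = - \frac{9}{5}$)
$K{\left(D \right)} = 0$
$\left(- 2 a{\left(-2 \right)} - 98\right) K{\left(11 \right)} = \left(\left(-2\right) \left(- \frac{9}{5}\right) - 98\right) 0 = \left(\frac{18}{5} - 98\right) 0 = \left(- \frac{472}{5}\right) 0 = 0$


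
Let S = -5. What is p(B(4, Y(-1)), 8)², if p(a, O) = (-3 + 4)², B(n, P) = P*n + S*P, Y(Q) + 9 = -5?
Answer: 1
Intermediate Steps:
Y(Q) = -14 (Y(Q) = -9 - 5 = -14)
B(n, P) = -5*P + P*n (B(n, P) = P*n - 5*P = -5*P + P*n)
p(a, O) = 1 (p(a, O) = 1² = 1)
p(B(4, Y(-1)), 8)² = 1² = 1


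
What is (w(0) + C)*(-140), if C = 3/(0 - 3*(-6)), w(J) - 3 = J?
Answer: -1330/3 ≈ -443.33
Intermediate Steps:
w(J) = 3 + J
C = ⅙ (C = 3/(0 + 18) = 3/18 = 3*(1/18) = ⅙ ≈ 0.16667)
(w(0) + C)*(-140) = ((3 + 0) + ⅙)*(-140) = (3 + ⅙)*(-140) = (19/6)*(-140) = -1330/3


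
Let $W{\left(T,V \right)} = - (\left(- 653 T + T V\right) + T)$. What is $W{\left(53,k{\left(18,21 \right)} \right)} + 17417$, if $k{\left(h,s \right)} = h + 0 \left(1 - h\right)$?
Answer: $51019$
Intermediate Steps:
$k{\left(h,s \right)} = h$ ($k{\left(h,s \right)} = h + 0 = h$)
$W{\left(T,V \right)} = 652 T - T V$ ($W{\left(T,V \right)} = - (- 652 T + T V) = 652 T - T V$)
$W{\left(53,k{\left(18,21 \right)} \right)} + 17417 = 53 \left(652 - 18\right) + 17417 = 53 \cdot 634 + 17417 = 33602 + 17417 = 51019$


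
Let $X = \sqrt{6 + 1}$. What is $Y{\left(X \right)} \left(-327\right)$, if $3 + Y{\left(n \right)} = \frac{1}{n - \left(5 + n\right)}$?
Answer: $\frac{5232}{5} \approx 1046.4$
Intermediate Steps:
$X = \sqrt{7} \approx 2.6458$
$Y{\left(n \right)} = - \frac{16}{5}$ ($Y{\left(n \right)} = -3 + \frac{1}{n - \left(5 + n\right)} = -3 + \frac{1}{-5} = -3 - \frac{1}{5} = - \frac{16}{5}$)
$Y{\left(X \right)} \left(-327\right) = \left(- \frac{16}{5}\right) \left(-327\right) = \frac{5232}{5}$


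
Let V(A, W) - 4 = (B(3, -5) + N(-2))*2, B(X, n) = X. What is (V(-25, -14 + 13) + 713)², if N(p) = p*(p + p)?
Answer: 546121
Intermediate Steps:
N(p) = 2*p² (N(p) = p*(2*p) = 2*p²)
V(A, W) = 26 (V(A, W) = 4 + (3 + 2*(-2)²)*2 = 4 + (3 + 2*4)*2 = 4 + (3 + 8)*2 = 4 + 11*2 = 4 + 22 = 26)
(V(-25, -14 + 13) + 713)² = (26 + 713)² = 739² = 546121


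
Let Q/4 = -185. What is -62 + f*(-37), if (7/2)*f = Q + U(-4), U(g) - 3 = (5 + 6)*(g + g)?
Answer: 60616/7 ≈ 8659.4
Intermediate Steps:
U(g) = 3 + 22*g (U(g) = 3 + (5 + 6)*(g + g) = 3 + 11*(2*g) = 3 + 22*g)
Q = -740 (Q = 4*(-185) = -740)
f = -1650/7 (f = 2*(-740 + (3 + 22*(-4)))/7 = 2*(-740 + (3 - 88))/7 = 2*(-740 - 85)/7 = (2/7)*(-825) = -1650/7 ≈ -235.71)
-62 + f*(-37) = -62 - 1650/7*(-37) = -62 + 61050/7 = 60616/7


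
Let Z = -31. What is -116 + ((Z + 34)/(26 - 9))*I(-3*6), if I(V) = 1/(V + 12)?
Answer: -3945/34 ≈ -116.03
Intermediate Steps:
I(V) = 1/(12 + V)
-116 + ((Z + 34)/(26 - 9))*I(-3*6) = -116 + ((-31 + 34)/(26 - 9))/(12 - 3*6) = -116 + (3/17)/(12 - 18) = -116 + (3*(1/17))/(-6) = -116 + (3/17)*(-⅙) = -116 - 1/34 = -3945/34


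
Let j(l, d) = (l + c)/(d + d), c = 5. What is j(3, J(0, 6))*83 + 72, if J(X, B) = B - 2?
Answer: 155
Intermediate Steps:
J(X, B) = -2 + B
j(l, d) = (5 + l)/(2*d) (j(l, d) = (l + 5)/(d + d) = (5 + l)/((2*d)) = (5 + l)*(1/(2*d)) = (5 + l)/(2*d))
j(3, J(0, 6))*83 + 72 = ((5 + 3)/(2*(-2 + 6)))*83 + 72 = ((½)*8/4)*83 + 72 = ((½)*(¼)*8)*83 + 72 = 1*83 + 72 = 83 + 72 = 155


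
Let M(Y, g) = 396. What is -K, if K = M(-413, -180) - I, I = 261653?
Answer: 261257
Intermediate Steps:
K = -261257 (K = 396 - 1*261653 = 396 - 261653 = -261257)
-K = -1*(-261257) = 261257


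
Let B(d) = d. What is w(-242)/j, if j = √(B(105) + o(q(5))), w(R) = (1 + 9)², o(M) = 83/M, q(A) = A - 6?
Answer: 50*√22/11 ≈ 21.320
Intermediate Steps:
q(A) = -6 + A
w(R) = 100 (w(R) = 10² = 100)
j = √22 (j = √(105 + 83/(-6 + 5)) = √(105 + 83/(-1)) = √(105 + 83*(-1)) = √(105 - 83) = √22 ≈ 4.6904)
w(-242)/j = 100/(√22) = 100*(√22/22) = 50*√22/11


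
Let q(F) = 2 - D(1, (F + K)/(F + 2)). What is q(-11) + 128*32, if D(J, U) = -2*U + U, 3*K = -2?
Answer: 110681/27 ≈ 4099.3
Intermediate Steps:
K = -2/3 (K = (1/3)*(-2) = -2/3 ≈ -0.66667)
D(J, U) = -U
q(F) = 2 + (-2/3 + F)/(2 + F) (q(F) = 2 - (-1)*(F - 2/3)/(F + 2) = 2 - (-1)*(-2/3 + F)/(2 + F) = 2 + (-2/3 + F)/(2 + F))
q(-11) + 128*32 = (10 + 9*(-11))/(3*(2 - 11)) + 128*32 = (1/3)*(10 - 99)/(-9) + 4096 = (1/3)*(-1/9)*(-89) + 4096 = 89/27 + 4096 = 110681/27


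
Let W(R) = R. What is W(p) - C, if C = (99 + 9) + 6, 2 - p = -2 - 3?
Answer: -107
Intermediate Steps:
p = 7 (p = 2 - (-2 - 3) = 2 - 1*(-5) = 2 + 5 = 7)
C = 114 (C = 108 + 6 = 114)
W(p) - C = 7 - 1*114 = 7 - 114 = -107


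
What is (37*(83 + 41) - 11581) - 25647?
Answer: -32640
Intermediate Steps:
(37*(83 + 41) - 11581) - 25647 = (37*124 - 11581) - 25647 = (4588 - 11581) - 25647 = -6993 - 25647 = -32640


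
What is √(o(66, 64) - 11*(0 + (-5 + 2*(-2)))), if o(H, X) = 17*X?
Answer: √1187 ≈ 34.453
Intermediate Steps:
√(o(66, 64) - 11*(0 + (-5 + 2*(-2)))) = √(17*64 - 11*(0 + (-5 + 2*(-2)))) = √(1088 - 11*(0 + (-5 - 4))) = √(1088 - 11*(0 - 9)) = √(1088 - 11*(-9)) = √(1088 + 99) = √1187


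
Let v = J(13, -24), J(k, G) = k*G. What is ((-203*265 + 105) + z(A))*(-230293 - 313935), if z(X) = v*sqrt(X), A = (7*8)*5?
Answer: 29219601320 + 339598272*sqrt(70) ≈ 3.2061e+10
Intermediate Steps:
A = 280 (A = 56*5 = 280)
J(k, G) = G*k
v = -312 (v = -24*13 = -312)
z(X) = -312*sqrt(X)
((-203*265 + 105) + z(A))*(-230293 - 313935) = ((-203*265 + 105) - 624*sqrt(70))*(-230293 - 313935) = ((-53795 + 105) - 624*sqrt(70))*(-544228) = (-53690 - 624*sqrt(70))*(-544228) = 29219601320 + 339598272*sqrt(70)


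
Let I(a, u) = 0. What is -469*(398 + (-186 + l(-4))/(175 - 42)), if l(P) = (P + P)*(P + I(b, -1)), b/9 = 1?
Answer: -3536260/19 ≈ -1.8612e+5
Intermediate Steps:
b = 9 (b = 9*1 = 9)
l(P) = 2*P² (l(P) = (P + P)*(P + 0) = (2*P)*P = 2*P²)
-469*(398 + (-186 + l(-4))/(175 - 42)) = -469*(398 + (-186 + 2*(-4)²)/(175 - 42)) = -469*(398 + (-186 + 2*16)/133) = -469*(398 + (-186 + 32)*(1/133)) = -469*(398 - 154*1/133) = -469*(398 - 22/19) = -469*7540/19 = -3536260/19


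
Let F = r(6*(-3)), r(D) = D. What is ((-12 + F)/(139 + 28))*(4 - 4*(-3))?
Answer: -480/167 ≈ -2.8743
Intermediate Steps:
F = -18 (F = 6*(-3) = -18)
((-12 + F)/(139 + 28))*(4 - 4*(-3)) = ((-12 - 18)/(139 + 28))*(4 - 4*(-3)) = (-30/167)*(4 + 12) = -30*1/167*16 = -30/167*16 = -480/167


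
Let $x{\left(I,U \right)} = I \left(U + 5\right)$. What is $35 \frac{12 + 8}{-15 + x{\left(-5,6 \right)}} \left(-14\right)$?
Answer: $140$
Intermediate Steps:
$x{\left(I,U \right)} = I \left(5 + U\right)$
$35 \frac{12 + 8}{-15 + x{\left(-5,6 \right)}} \left(-14\right) = 35 \frac{12 + 8}{-15 - 5 \left(5 + 6\right)} \left(-14\right) = 35 \frac{20}{-15 - 55} \left(-14\right) = 35 \frac{20}{-70} \left(-14\right) = 35 \cdot 20 \left(- \frac{1}{70}\right) \left(-14\right) = 35 \left(- \frac{2}{7}\right) \left(-14\right) = \left(-10\right) \left(-14\right) = 140$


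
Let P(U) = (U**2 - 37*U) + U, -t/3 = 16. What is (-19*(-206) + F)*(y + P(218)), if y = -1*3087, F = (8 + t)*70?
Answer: 40760146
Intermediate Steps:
t = -48 (t = -3*16 = -48)
P(U) = U**2 - 36*U
F = -2800 (F = (8 - 48)*70 = -40*70 = -2800)
y = -3087
(-19*(-206) + F)*(y + P(218)) = (-19*(-206) - 2800)*(-3087 + 218*(-36 + 218)) = (3914 - 2800)*(-3087 + 218*182) = 1114*(-3087 + 39676) = 1114*36589 = 40760146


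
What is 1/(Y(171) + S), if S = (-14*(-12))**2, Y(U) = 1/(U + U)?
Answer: 342/9652609 ≈ 3.5431e-5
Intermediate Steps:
Y(U) = 1/(2*U)
S = 28224 (S = 168**2 = 28224)
1/(Y(171) + S) = 1/((1/2)/171 + 28224) = 1/((1/2)*(1/171) + 28224) = 1/(1/342 + 28224) = 1/(9652609/342) = 342/9652609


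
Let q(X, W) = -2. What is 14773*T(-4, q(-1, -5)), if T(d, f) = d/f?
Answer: 29546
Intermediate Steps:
14773*T(-4, q(-1, -5)) = 14773*(-4/(-2)) = 14773*(-4*(-½)) = 14773*2 = 29546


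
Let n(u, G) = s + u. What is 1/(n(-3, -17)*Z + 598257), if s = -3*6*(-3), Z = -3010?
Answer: 1/444747 ≈ 2.2485e-6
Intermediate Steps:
s = 54 (s = -18*(-3) = 54)
n(u, G) = 54 + u
1/(n(-3, -17)*Z + 598257) = 1/((54 - 3)*(-3010) + 598257) = 1/(51*(-3010) + 598257) = 1/(-153510 + 598257) = 1/444747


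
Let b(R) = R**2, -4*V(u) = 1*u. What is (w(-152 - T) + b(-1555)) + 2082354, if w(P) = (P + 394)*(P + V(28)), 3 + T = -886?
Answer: 5326009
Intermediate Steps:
T = -889 (T = -3 - 886 = -889)
V(u) = -u/4
w(P) = (-7 + P)*(394 + P) (w(P) = (P + 394)*(P - 1/4*28) = (394 + P)*(P - 7) = (394 + P)*(-7 + P) = (-7 + P)*(394 + P))
(w(-152 - T) + b(-1555)) + 2082354 = ((-2758 + (-152 - 1*(-889))**2 + 387*(-152 - 1*(-889))) + (-1555)**2) + 2082354 = ((-2758 + (-152 + 889)**2 + 387*(-152 + 889)) + 2418025) + 2082354 = ((-2758 + 737**2 + 387*737) + 2418025) + 2082354 = ((-2758 + 543169 + 285219) + 2418025) + 2082354 = (825630 + 2418025) + 2082354 = 3243655 + 2082354 = 5326009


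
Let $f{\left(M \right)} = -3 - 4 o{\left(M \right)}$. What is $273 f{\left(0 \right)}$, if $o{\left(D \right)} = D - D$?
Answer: $-819$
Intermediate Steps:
$o{\left(D \right)} = 0$
$f{\left(M \right)} = -3$ ($f{\left(M \right)} = -3 - 0 = -3 + 0 = -3$)
$273 f{\left(0 \right)} = 273 \left(-3\right) = -819$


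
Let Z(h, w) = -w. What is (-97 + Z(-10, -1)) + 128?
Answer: 32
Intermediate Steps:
(-97 + Z(-10, -1)) + 128 = (-97 - 1*(-1)) + 128 = (-97 + 1) + 128 = -96 + 128 = 32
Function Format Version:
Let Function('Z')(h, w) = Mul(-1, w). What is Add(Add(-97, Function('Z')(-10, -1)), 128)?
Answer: 32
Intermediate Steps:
Add(Add(-97, Function('Z')(-10, -1)), 128) = Add(Add(-97, Mul(-1, -1)), 128) = Add(Add(-97, 1), 128) = Add(-96, 128) = 32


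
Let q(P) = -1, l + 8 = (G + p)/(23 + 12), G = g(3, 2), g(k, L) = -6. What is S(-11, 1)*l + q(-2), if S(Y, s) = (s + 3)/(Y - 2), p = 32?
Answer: 561/455 ≈ 1.2330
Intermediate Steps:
G = -6
S(Y, s) = (3 + s)/(-2 + Y)
l = -254/35 (l = -8 + (-6 + 32)/(23 + 12) = -8 + 26/35 = -254/35 ≈ -7.2571)
S(-11, 1)*l + q(-2) = ((3 + 1)/(-2 - 11))*(-254/35) - 1 = (4/(-13))*(-254/35) - 1 = -1/13*4*(-254/35) - 1 = -4/13*(-254/35) - 1 = 1016/455 - 1 = 561/455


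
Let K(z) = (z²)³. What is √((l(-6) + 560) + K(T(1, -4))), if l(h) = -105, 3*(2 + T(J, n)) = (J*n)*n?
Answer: √1331695/27 ≈ 42.740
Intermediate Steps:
T(J, n) = -2 + J*n²/3 (T(J, n) = -2 + ((J*n)*n)/3 = -2 + (J*n²)/3 = -2 + J*n²/3)
K(z) = z⁶
√((l(-6) + 560) + K(T(1, -4))) = √((-105 + 560) + (-2 + (⅓)*1*(-4)²)⁶) = √(455 + (-2 + (⅓)*1*16)⁶) = √(455 + (-2 + 16/3)⁶) = √(455 + (10/3)⁶) = √(455 + 1000000/729) = √(1331695/729) = √1331695/27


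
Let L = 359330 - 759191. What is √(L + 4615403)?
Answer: √4215542 ≈ 2053.2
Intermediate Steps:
L = -399861
√(L + 4615403) = √(-399861 + 4615403) = √4215542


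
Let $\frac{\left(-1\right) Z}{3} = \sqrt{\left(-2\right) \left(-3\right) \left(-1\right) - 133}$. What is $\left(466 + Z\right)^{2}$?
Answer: $215905 - 2796 i \sqrt{139} \approx 2.1591 \cdot 10^{5} - 32964.0 i$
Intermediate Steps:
$Z = - 3 i \sqrt{139}$ ($Z = - 3 \sqrt{\left(-2\right) \left(-3\right) \left(-1\right) - 133} = - 3 \sqrt{6 \left(-1\right) - 133} = - 3 \sqrt{-6 - 133} = - 3 \sqrt{-139} = - 3 i \sqrt{139} \approx - 35.37 i$)
$\left(466 + Z\right)^{2} = \left(466 - 3 i \sqrt{139}\right)^{2}$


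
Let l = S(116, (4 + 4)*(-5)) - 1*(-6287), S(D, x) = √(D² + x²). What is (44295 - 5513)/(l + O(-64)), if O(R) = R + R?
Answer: 238858338/37918225 - 155128*√941/37918225 ≈ 6.1738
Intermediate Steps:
O(R) = 2*R
l = 6287 + 4*√941 (l = √(116² + ((4 + 4)*(-5))²) - 1*(-6287) = √(13456 + (8*(-5))²) + 6287 = √(13456 + (-40)²) + 6287 = √(13456 + 1600) + 6287 = √15056 + 6287 = 4*√941 + 6287 = 6287 + 4*√941 ≈ 6409.7)
(44295 - 5513)/(l + O(-64)) = (44295 - 5513)/((6287 + 4*√941) + 2*(-64)) = 38782/((6287 + 4*√941) - 128) = 38782/(6159 + 4*√941)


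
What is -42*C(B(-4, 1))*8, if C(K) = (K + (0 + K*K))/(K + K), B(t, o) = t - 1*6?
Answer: 1512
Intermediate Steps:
B(t, o) = -6 + t (B(t, o) = t - 6 = -6 + t)
C(K) = (K + K²)/(2*K) (C(K) = (K + (0 + K²))/((2*K)) = (K + K²)*(1/(2*K)) = (K + K²)/(2*K))
-42*C(B(-4, 1))*8 = -42*(½ + (-6 - 4)/2)*8 = -42*(½ + (½)*(-10))*8 = -42*(½ - 5)*8 = -42*(-9/2)*8 = 189*8 = 1512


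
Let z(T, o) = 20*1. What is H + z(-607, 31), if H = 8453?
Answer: 8473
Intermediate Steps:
z(T, o) = 20
H + z(-607, 31) = 8453 + 20 = 8473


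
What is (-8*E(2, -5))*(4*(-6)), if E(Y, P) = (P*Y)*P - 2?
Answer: 9216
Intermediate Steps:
E(Y, P) = -2 + Y*P**2 (E(Y, P) = Y*P**2 - 2 = -2 + Y*P**2)
(-8*E(2, -5))*(4*(-6)) = (-8*(-2 + 2*(-5)**2))*(4*(-6)) = -8*(-2 + 2*25)*(-24) = -8*(-2 + 50)*(-24) = -8*48*(-24) = -384*(-24) = 9216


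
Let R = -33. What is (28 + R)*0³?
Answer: 0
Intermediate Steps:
(28 + R)*0³ = (28 - 33)*0³ = -5*0 = 0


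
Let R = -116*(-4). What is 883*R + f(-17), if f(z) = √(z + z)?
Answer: 409712 + I*√34 ≈ 4.0971e+5 + 5.831*I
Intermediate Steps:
R = 464
f(z) = √2*√z (f(z) = √(2*z) = √2*√z)
883*R + f(-17) = 883*464 + √2*√(-17) = 409712 + √2*(I*√17) = 409712 + I*√34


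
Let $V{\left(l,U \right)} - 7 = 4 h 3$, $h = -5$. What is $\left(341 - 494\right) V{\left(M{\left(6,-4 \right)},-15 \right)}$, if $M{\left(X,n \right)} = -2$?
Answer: $8109$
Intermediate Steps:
$V{\left(l,U \right)} = -53$ ($V{\left(l,U \right)} = 7 + 4 \left(\left(-5\right) 3\right) = 7 + 4 \left(-15\right) = 7 - 60 = -53$)
$\left(341 - 494\right) V{\left(M{\left(6,-4 \right)},-15 \right)} = \left(341 - 494\right) \left(-53\right) = \left(-153\right) \left(-53\right) = 8109$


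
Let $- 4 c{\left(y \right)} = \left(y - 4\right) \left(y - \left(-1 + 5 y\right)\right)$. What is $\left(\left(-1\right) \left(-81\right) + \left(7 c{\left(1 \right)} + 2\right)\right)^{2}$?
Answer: $\frac{72361}{16} \approx 4522.6$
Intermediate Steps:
$c{\left(y \right)} = - \frac{\left(1 - 4 y\right) \left(-4 + y\right)}{4}$ ($c{\left(y \right)} = - \frac{\left(y - 4\right) \left(y - \left(-1 + 5 y\right)\right)}{4} = - \frac{\left(-4 + y\right) \left(y - \left(-1 + 5 y\right)\right)}{4} = - \frac{\left(-4 + y\right) \left(1 - 4 y\right)}{4} = - \frac{\left(1 - 4 y\right) \left(-4 + y\right)}{4}$)
$\left(\left(-1\right) \left(-81\right) + \left(7 c{\left(1 \right)} + 2\right)\right)^{2} = \left(\left(-1\right) \left(-81\right) + \left(7 \left(1 + 1^{2} - \frac{17}{4}\right) + 2\right)\right)^{2} = \left(81 + \left(7 \left(1 + 1 - \frac{17}{4}\right) + 2\right)\right)^{2} = \left(81 + \left(7 \left(- \frac{9}{4}\right) + 2\right)\right)^{2} = \left(81 + \left(- \frac{63}{4} + 2\right)\right)^{2} = \left(81 - \frac{55}{4}\right)^{2} = \left(\frac{269}{4}\right)^{2} = \frac{72361}{16}$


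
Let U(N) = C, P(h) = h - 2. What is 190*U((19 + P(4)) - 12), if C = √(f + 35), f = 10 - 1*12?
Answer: 190*√33 ≈ 1091.5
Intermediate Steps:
f = -2 (f = 10 - 12 = -2)
P(h) = -2 + h
C = √33 (C = √(-2 + 35) = √33 ≈ 5.7446)
U(N) = √33
190*U((19 + P(4)) - 12) = 190*√33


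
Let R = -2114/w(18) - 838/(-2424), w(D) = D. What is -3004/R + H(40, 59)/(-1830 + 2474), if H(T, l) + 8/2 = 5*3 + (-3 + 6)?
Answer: 502862795/19585466 ≈ 25.675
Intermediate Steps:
H(T, l) = 14 (H(T, l) = -4 + (5*3 + (-3 + 6)) = -4 + (15 + 3) = -4 + 18 = 14)
R = -425771/3636 (R = -2114/18 - 838/(-2424) = -2114*1/18 - 838*(-1/2424) = -1057/9 + 419/1212 = -425771/3636 ≈ -117.10)
-3004/R + H(40, 59)/(-1830 + 2474) = -3004/(-425771/3636) + 14/(-1830 + 2474) = -3004*(-3636/425771) + 14/644 = 10922544/425771 + 14*(1/644) = 10922544/425771 + 1/46 = 502862795/19585466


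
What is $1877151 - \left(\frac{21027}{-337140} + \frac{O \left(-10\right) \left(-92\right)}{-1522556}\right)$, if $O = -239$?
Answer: $\frac{80297403407343971}{42776210820} \approx 1.8772 \cdot 10^{6}$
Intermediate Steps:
$1877151 - \left(\frac{21027}{-337140} + \frac{O \left(-10\right) \left(-92\right)}{-1522556}\right) = 1877151 - \left(\frac{21027}{-337140} + \frac{\left(-239\right) \left(-10\right) \left(-92\right)}{-1522556}\right) = 1877151 - \left(21027 \left(- \frac{1}{337140}\right) + 2390 \left(-92\right) \left(- \frac{1}{1522556}\right)\right) = 1877151 - \left(- \frac{7009}{112380} - - \frac{54970}{380639}\right) = 1877151 - \left(- \frac{7009}{112380} + \frac{54970}{380639}\right) = 1877151 - \frac{3509629849}{42776210820} = \frac{80297403407343971}{42776210820}$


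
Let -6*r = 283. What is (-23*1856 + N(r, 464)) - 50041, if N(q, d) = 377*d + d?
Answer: 82663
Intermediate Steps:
r = -283/6 (r = -⅙*283 = -283/6 ≈ -47.167)
N(q, d) = 378*d
(-23*1856 + N(r, 464)) - 50041 = (-23*1856 + 378*464) - 50041 = (-42688 + 175392) - 50041 = 132704 - 50041 = 82663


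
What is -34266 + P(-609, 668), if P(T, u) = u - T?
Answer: -32989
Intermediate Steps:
-34266 + P(-609, 668) = -34266 + (668 - 1*(-609)) = -34266 + (668 + 609) = -34266 + 1277 = -32989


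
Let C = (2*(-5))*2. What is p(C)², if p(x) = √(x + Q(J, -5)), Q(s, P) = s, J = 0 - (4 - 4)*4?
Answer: -20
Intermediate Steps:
J = 0 (J = 0 - 0*4 = 0 - 1*0 = 0 + 0 = 0)
C = -20 (C = -10*2 = -20)
p(x) = √x (p(x) = √(x + 0) = √x)
p(C)² = (√(-20))² = (2*I*√5)² = -20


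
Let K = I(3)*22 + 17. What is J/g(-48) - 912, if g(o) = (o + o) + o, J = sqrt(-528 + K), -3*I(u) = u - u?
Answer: -912 - I*sqrt(511)/144 ≈ -912.0 - 0.15698*I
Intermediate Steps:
I(u) = 0 (I(u) = -(u - u)/3 = -1/3*0 = 0)
K = 17 (K = 0*22 + 17 = 0 + 17 = 17)
J = I*sqrt(511) (J = sqrt(-528 + 17) = sqrt(-511) = I*sqrt(511) ≈ 22.605*I)
g(o) = 3*o (g(o) = 2*o + o = 3*o)
J/g(-48) - 912 = (I*sqrt(511))/((3*(-48))) - 912 = (I*sqrt(511))/(-144) - 912 = (I*sqrt(511))*(-1/144) - 912 = -I*sqrt(511)/144 - 912 = -912 - I*sqrt(511)/144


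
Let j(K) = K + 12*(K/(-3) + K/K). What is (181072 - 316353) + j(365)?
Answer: -136364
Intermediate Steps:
j(K) = 12 - 3*K (j(K) = K + 12*(K*(-⅓) + 1) = K + 12*(-K/3 + 1) = K + 12*(1 - K/3) = K + (12 - 4*K) = 12 - 3*K)
(181072 - 316353) + j(365) = (181072 - 316353) + (12 - 3*365) = -135281 + (12 - 1095) = -135281 - 1083 = -136364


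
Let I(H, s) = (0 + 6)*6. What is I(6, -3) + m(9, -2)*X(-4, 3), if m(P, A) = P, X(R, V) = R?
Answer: 0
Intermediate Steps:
I(H, s) = 36 (I(H, s) = 6*6 = 36)
I(6, -3) + m(9, -2)*X(-4, 3) = 36 + 9*(-4) = 36 - 36 = 0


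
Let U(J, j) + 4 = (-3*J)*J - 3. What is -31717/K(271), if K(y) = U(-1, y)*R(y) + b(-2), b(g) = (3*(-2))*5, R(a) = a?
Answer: 31717/2740 ≈ 11.576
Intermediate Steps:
U(J, j) = -7 - 3*J² (U(J, j) = -4 + ((-3*J)*J - 3) = -4 + (-3*J² - 3) = -4 + (-3 - 3*J²) = -7 - 3*J²)
b(g) = -30 (b(g) = -6*5 = -30)
K(y) = -30 - 10*y (K(y) = (-7 - 3*(-1)²)*y - 30 = (-7 - 3*1)*y - 30 = (-7 - 3)*y - 30 = -10*y - 30 = -30 - 10*y)
-31717/K(271) = -31717/(-30 - 10*271) = -31717/(-30 - 2710) = -31717/(-2740) = -31717*(-1/2740) = 31717/2740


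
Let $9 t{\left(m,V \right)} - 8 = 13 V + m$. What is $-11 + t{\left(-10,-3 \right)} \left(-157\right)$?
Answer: $\frac{6338}{9} \approx 704.22$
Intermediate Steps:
$t{\left(m,V \right)} = \frac{8}{9} + \frac{m}{9} + \frac{13 V}{9}$ ($t{\left(m,V \right)} = \frac{8}{9} + \frac{13 V + m}{9} = \frac{8}{9} + \frac{m + 13 V}{9} = \frac{8}{9} + \left(\frac{m}{9} + \frac{13 V}{9}\right) = \frac{8}{9} + \frac{m}{9} + \frac{13 V}{9}$)
$-11 + t{\left(-10,-3 \right)} \left(-157\right) = -11 + \left(\frac{8}{9} + \frac{1}{9} \left(-10\right) + \frac{13}{9} \left(-3\right)\right) \left(-157\right) = -11 + \left(\frac{8}{9} - \frac{10}{9} - \frac{13}{3}\right) \left(-157\right) = -11 - - \frac{6437}{9} = -11 + \frac{6437}{9} = \frac{6338}{9}$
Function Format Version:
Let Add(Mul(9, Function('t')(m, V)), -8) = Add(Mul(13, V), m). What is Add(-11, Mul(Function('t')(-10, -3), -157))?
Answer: Rational(6338, 9) ≈ 704.22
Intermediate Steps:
Function('t')(m, V) = Add(Rational(8, 9), Mul(Rational(1, 9), m), Mul(Rational(13, 9), V)) (Function('t')(m, V) = Add(Rational(8, 9), Mul(Rational(1, 9), Add(Mul(13, V), m))) = Add(Rational(8, 9), Mul(Rational(1, 9), Add(m, Mul(13, V)))) = Add(Rational(8, 9), Add(Mul(Rational(1, 9), m), Mul(Rational(13, 9), V))) = Add(Rational(8, 9), Mul(Rational(1, 9), m), Mul(Rational(13, 9), V)))
Add(-11, Mul(Function('t')(-10, -3), -157)) = Add(-11, Mul(Add(Rational(8, 9), Mul(Rational(1, 9), -10), Mul(Rational(13, 9), -3)), -157)) = Add(-11, Mul(Add(Rational(8, 9), Rational(-10, 9), Rational(-13, 3)), -157)) = Add(-11, Mul(Rational(-41, 9), -157)) = Add(-11, Rational(6437, 9)) = Rational(6338, 9)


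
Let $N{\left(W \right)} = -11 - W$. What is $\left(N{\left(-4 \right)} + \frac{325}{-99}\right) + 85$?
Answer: $\frac{7397}{99} \approx 74.717$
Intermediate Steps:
$\left(N{\left(-4 \right)} + \frac{325}{-99}\right) + 85 = \left(\left(-11 - -4\right) + \frac{325}{-99}\right) + 85 = \left(\left(-11 + 4\right) + 325 \left(- \frac{1}{99}\right)\right) + 85 = \left(-7 - \frac{325}{99}\right) + 85 = - \frac{1018}{99} + 85 = \frac{7397}{99}$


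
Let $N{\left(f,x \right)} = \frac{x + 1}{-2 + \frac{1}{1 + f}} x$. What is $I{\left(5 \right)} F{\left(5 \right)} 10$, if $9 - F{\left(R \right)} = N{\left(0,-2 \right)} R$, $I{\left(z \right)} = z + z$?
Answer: $1900$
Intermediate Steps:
$I{\left(z \right)} = 2 z$
$N{\left(f,x \right)} = \frac{x \left(1 + x\right)}{-2 + \frac{1}{1 + f}}$ ($N{\left(f,x \right)} = \frac{1 + x}{-2 + \frac{1}{1 + f}} x = \frac{x \left(1 + x\right)}{-2 + \frac{1}{1 + f}}$)
$F{\left(R \right)} = 9 + 2 R$ ($F{\left(R \right)} = 9 - \left(-1\right) \left(-2\right) \frac{1}{1 + 2 \cdot 0} \left(1 + 0 - 2 + 0 \left(-2\right)\right) R = 9 - \left(-1\right) \left(-2\right) \frac{1}{1 + 0} \left(1 + 0 - 2 + 0\right) R = 9 - \left(-1\right) \left(-2\right) 1^{-1} \left(-1\right) R = 9 - \left(-1\right) \left(-2\right) 1 \left(-1\right) R = 9 - - 2 R = 9 + 2 R$)
$I{\left(5 \right)} F{\left(5 \right)} 10 = 2 \cdot 5 \left(9 + 2 \cdot 5\right) 10 = 10 \left(9 + 10\right) 10 = 10 \cdot 19 \cdot 10 = 190 \cdot 10 = 1900$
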